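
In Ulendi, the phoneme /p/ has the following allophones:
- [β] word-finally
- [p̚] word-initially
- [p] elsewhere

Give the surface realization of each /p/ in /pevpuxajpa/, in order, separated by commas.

Occurrence 1 (position 1): word-initially → [p̚].
Occurrence 2 (position 4): no conditioning environment matches → elsewhere allophone [p].
Occurrence 3 (position 9): no conditioning environment matches → elsewhere allophone [p].

[p̚], [p], [p]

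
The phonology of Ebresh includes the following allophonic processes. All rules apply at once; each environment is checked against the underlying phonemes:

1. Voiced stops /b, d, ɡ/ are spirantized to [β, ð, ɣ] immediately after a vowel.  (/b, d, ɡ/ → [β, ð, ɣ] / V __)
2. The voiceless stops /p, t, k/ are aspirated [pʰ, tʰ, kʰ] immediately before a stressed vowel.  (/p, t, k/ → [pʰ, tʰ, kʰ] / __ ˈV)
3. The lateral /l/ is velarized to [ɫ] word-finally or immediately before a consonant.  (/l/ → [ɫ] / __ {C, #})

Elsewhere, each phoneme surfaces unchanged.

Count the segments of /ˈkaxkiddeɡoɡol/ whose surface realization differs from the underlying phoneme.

Segments that undergo a rule: /k/ → [kʰ] (rule 2); /d/ → [ð] (rule 1); /ɡ/ → [ɣ] (rule 1); /ɡ/ → [ɣ] (rule 1); /l/ → [ɫ] (rule 3).
All other segments surface unchanged.

5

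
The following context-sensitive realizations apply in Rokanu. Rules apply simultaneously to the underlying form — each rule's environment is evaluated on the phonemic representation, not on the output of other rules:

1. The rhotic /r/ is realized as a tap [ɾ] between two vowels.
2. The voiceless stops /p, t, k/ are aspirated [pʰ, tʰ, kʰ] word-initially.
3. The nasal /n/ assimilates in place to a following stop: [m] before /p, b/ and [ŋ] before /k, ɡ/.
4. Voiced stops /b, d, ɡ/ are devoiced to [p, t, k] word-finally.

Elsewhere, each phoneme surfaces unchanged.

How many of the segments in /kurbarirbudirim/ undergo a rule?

3

Segments that undergo a rule: /k/ → [kʰ] (rule 2); /r/ → [ɾ] (rule 1); /r/ → [ɾ] (rule 1).
All other segments surface unchanged.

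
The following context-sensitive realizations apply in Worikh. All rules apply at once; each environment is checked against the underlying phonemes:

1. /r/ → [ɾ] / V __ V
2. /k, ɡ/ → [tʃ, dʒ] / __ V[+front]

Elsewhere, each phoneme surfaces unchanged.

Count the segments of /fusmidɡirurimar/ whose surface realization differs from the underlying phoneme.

Segments that undergo a rule: /ɡ/ → [dʒ] (rule 2); /r/ → [ɾ] (rule 1); /r/ → [ɾ] (rule 1).
All other segments surface unchanged.

3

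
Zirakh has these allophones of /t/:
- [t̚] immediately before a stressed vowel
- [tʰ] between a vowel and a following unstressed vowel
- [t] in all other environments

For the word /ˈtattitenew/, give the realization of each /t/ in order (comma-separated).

[t̚], [t], [t], [tʰ]

Occurrence 1 (position 1): immediately before a stressed vowel → [t̚].
Occurrence 2 (position 3): no conditioning environment matches → elsewhere allophone [t].
Occurrence 3 (position 4): no conditioning environment matches → elsewhere allophone [t].
Occurrence 4 (position 6): between a vowel and a following unstressed vowel → [tʰ].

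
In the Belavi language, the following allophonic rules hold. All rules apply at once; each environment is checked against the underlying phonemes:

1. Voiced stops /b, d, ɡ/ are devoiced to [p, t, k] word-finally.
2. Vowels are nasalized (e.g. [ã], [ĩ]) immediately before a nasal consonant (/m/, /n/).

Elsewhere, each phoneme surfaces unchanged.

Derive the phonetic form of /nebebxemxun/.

/e/ (between /n/ and /b/) is in the target of rule 2 but the environment (before a nasal consonant) is not met → [e].
/b/ (between /e/ and /e/) is in the target of rule 1 but the environment (word-finally) is not met → [b].
/e/ (between /b/ and /b/) fails the environment for rule 2, so it stays [e].
/b/ (between /e/ and /x/) fails the environment for rule 1, so it stays [b].
/e/ (between /x/ and /m/): before a nasal consonant, so rule 2 applies → [ẽ].
/u/ — between /x/ and /n/, before a nasal consonant — surfaces as [ũ] (rule 2).

[nebebxẽmxũn]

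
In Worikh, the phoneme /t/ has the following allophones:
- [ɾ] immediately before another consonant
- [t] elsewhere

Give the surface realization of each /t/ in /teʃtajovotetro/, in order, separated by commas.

[t], [t], [t], [ɾ]

Occurrence 1 (position 1): no conditioning environment matches → elsewhere allophone [t].
Occurrence 2 (position 4): no conditioning environment matches → elsewhere allophone [t].
Occurrence 3 (position 10): no conditioning environment matches → elsewhere allophone [t].
Occurrence 4 (position 12): immediately before another consonant → [ɾ].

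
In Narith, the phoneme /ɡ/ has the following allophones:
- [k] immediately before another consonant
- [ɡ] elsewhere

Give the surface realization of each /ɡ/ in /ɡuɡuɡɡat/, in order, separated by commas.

Occurrence 1 (position 1): no conditioning environment matches → elsewhere allophone [ɡ].
Occurrence 2 (position 3): no conditioning environment matches → elsewhere allophone [ɡ].
Occurrence 3 (position 5): immediately before another consonant → [k].
Occurrence 4 (position 6): no conditioning environment matches → elsewhere allophone [ɡ].

[ɡ], [ɡ], [k], [ɡ]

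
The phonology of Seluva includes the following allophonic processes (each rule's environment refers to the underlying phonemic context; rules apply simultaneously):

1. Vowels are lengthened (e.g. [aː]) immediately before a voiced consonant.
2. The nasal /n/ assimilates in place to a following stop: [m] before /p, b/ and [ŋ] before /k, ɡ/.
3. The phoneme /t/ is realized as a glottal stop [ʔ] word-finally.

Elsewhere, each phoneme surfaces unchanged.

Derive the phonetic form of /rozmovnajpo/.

[roːzmoːvnaːjpo]

/o/ meets the environment for rule 1 (before a voiced consonant) → [oː].
/o/ (between /m/ and /v/): before a voiced consonant, so rule 1 applies → [oː].
/n/ (between /v/ and /a/) fails the environment for rule 2, so it stays [n].
Rule 1 applies to /a/ (between /n/ and /j/: before a voiced consonant) → [aː].
/o/ (word-final): rule 1 targets it, but not before a voiced consonant → unchanged [o].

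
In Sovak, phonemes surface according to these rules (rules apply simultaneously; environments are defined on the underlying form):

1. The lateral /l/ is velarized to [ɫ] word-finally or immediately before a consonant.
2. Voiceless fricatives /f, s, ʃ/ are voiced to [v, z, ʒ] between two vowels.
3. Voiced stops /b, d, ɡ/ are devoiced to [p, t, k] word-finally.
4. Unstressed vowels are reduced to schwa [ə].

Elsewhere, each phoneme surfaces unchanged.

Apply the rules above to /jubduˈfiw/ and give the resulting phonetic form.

/j/ (word-initial): no rule targets it → [j].
Rule 4 applies to /u/ (between /j/ and /b/: in an unstressed syllable) → [ə].
/b/ — between /u/ and /d/; rule 3 does not apply here → [b].
/d/ (between /b/ and /u/) is in the target of rule 3 but the environment (word-finally) is not met → [d].
/u/ (between /d/ and /f/): in an unstressed syllable, so rule 4 applies → [ə].
/f/ meets the environment for rule 2 (between two vowels) → [v].
/i/ — between /f/ and /w/; rule 4 does not apply here → [i].
/w/ — not in any rule's target class → [w].

[jəbdəˈviw]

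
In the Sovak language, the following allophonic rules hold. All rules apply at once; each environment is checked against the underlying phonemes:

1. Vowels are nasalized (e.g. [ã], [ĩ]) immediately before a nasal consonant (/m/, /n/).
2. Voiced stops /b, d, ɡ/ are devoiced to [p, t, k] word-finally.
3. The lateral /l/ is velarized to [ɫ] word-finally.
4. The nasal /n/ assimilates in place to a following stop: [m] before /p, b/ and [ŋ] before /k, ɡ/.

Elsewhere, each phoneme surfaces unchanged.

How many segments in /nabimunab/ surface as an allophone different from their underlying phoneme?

Segments that undergo a rule: /i/ → [ĩ] (rule 1); /u/ → [ũ] (rule 1); /b/ → [p] (rule 2).
All other segments surface unchanged.

3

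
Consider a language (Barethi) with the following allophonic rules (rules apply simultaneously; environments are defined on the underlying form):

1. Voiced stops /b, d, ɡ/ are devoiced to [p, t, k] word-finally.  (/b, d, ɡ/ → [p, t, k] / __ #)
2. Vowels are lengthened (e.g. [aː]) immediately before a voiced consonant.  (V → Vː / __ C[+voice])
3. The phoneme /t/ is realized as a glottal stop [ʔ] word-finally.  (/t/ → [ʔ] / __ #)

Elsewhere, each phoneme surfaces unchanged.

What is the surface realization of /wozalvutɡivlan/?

[woːzaːlvutɡiːvlaːn]

/w/ stays [w].
/o/ (between /w/ and /z/) occurs before a voiced consonant → [oː] by rule 2.
/z/ stays [z].
/a/ (between /z/ and /l/): before a voiced consonant, so rule 2 applies → [aː].
/l/ (between /a/ and /v/) is unaffected → [l].
/v/ — not in any rule's target class → [v].
/u/ — between /v/ and /t/; rule 2 does not apply here → [u].
/t/ — between /u/ and /ɡ/; rule 3 does not apply here → [t].
/ɡ/ (between /t/ and /i/): rule 1 targets it, but not word-finally → unchanged [ɡ].
/i/ (between /ɡ/ and /v/) occurs before a voiced consonant → [iː] by rule 2.
/v/ (between /i/ and /l/) is unaffected → [v].
/l/ — not in any rule's target class → [l].
/a/ — between /l/ and /n/, before a voiced consonant — surfaces as [aː] (rule 2).
/n/ stays [n].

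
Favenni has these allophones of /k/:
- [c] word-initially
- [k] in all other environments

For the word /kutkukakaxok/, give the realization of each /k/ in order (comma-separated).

Occurrence 1 (position 1): word-initially → [c].
Occurrence 2 (position 4): no conditioning environment matches → elsewhere allophone [k].
Occurrence 3 (position 6): no conditioning environment matches → elsewhere allophone [k].
Occurrence 4 (position 8): no conditioning environment matches → elsewhere allophone [k].
Occurrence 5 (position 12): no conditioning environment matches → elsewhere allophone [k].

[c], [k], [k], [k], [k]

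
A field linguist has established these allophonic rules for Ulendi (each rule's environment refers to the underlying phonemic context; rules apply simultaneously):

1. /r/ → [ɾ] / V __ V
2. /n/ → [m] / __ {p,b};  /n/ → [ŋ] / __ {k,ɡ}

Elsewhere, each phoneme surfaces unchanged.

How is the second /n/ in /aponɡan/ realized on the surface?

/n/ (word-final): rule 2 targets it, but not before a labial or velar stop → unchanged [n].

[n]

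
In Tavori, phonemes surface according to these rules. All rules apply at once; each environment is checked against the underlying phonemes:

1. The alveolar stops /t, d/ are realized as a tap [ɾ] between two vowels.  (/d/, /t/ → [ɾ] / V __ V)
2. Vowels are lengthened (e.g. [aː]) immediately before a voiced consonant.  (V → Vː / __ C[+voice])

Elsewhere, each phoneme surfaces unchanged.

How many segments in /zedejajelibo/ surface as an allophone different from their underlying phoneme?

Segments that undergo a rule: /e/ → [eː] (rule 2); /d/ → [ɾ] (rule 1); /e/ → [eː] (rule 2); /a/ → [aː] (rule 2); /e/ → [eː] (rule 2); /i/ → [iː] (rule 2).
All other segments surface unchanged.

6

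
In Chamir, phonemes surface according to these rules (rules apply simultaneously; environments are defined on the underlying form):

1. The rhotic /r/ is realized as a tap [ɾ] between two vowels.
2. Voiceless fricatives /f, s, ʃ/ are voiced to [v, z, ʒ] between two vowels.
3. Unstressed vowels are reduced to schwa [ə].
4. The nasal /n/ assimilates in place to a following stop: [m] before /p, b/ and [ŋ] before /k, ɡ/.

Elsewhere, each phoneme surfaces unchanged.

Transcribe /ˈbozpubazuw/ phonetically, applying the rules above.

[ˈbozpəbəzəw]

/o/ (between /b/ and /z/): rule 3 targets it, but not in an unstressed syllable → unchanged [o].
/u/ (between /p/ and /b/): in an unstressed syllable, so rule 3 applies → [ə].
/a/ — between /b/ and /z/, in an unstressed syllable — surfaces as [ə] (rule 3).
/u/ — between /z/ and /w/, in an unstressed syllable — surfaces as [ə] (rule 3).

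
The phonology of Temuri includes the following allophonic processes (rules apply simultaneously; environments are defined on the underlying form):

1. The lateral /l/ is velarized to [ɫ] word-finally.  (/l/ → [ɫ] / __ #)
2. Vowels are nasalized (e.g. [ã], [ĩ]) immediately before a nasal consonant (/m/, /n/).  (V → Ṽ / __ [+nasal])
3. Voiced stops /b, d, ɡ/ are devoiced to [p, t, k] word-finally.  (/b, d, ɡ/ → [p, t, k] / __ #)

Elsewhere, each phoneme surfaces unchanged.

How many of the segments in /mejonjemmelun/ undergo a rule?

3

Segments that undergo a rule: /o/ → [õ] (rule 2); /e/ → [ẽ] (rule 2); /u/ → [ũ] (rule 2).
All other segments surface unchanged.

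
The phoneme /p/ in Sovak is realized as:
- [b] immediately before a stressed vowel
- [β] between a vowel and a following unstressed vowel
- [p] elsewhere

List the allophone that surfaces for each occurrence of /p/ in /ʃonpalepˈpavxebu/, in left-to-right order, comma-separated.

Occurrence 1 (position 4): no conditioning environment matches → elsewhere allophone [p].
Occurrence 2 (position 8): no conditioning environment matches → elsewhere allophone [p].
Occurrence 3 (position 9): immediately before a stressed vowel → [b].

[p], [p], [b]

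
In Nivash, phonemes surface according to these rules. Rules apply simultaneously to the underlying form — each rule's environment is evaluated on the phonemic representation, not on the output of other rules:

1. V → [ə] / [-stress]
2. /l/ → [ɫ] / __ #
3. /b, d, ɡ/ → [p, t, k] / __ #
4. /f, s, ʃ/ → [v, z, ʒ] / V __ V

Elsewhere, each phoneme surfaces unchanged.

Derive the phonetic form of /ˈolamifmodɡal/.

[ˈoləməfmədɡəɫ]

/o/ (word-initial) fails the environment for rule 1, so it stays [o].
/l/ (between /o/ and /a/) fails the environment for rule 2, so it stays [l].
/a/ — between /l/ and /m/, in an unstressed syllable — surfaces as [ə] (rule 1).
/i/ (between /m/ and /f/): in an unstressed syllable, so rule 1 applies → [ə].
/f/ (between /i/ and /m/) is in the target of rule 4 but the environment (between two vowels) is not met → [f].
/o/ (between /m/ and /d/): in an unstressed syllable, so rule 1 applies → [ə].
/d/ — between /o/ and /ɡ/; rule 3 does not apply here → [d].
/ɡ/ (between /d/ and /a/) is in the target of rule 3 but the environment (word-finally) is not met → [ɡ].
/a/ meets the environment for rule 1 (in an unstressed syllable) → [ə].
/l/ meets the environment for rule 2 (word-finally) → [ɫ].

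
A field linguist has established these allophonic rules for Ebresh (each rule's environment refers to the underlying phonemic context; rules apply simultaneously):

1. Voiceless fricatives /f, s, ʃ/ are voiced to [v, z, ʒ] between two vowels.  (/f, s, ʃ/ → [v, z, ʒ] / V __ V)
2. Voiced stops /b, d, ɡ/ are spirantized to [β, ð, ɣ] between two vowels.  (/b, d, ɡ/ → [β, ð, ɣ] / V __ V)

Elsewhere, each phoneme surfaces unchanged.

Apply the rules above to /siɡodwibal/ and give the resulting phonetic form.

/s/ (word-initial): rule 1 targets it, but not between two vowels → unchanged [s].
Rule 2 applies to /ɡ/ (between /i/ and /o/: between two vowels) → [ɣ].
/d/ — between /o/ and /w/; rule 2 does not apply here → [d].
/b/ (between /i/ and /a/): between two vowels, so rule 2 applies → [β].

[siɣodwiβal]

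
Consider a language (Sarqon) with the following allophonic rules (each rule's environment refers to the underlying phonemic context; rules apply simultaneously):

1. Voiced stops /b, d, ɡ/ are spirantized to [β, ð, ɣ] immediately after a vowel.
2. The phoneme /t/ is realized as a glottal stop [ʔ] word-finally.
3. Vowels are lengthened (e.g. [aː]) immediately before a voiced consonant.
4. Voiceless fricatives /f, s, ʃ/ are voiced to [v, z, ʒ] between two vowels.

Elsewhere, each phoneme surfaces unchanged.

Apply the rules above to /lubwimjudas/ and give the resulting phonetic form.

[luːβwiːmjuːðas]

/l/ (word-initial) is unaffected → [l].
/u/ — between /l/ and /b/, before a voiced consonant — surfaces as [uː] (rule 3).
Rule 1 applies to /b/ (between /u/ and /w/: immediately after a vowel) → [β].
/w/ (between /b/ and /i/) is unaffected → [w].
Rule 3 applies to /i/ (between /w/ and /m/: before a voiced consonant) → [iː].
/m/ (between /i/ and /j/) is unaffected → [m].
/j/ — not in any rule's target class → [j].
Rule 3 applies to /u/ (between /j/ and /d/: before a voiced consonant) → [uː].
Rule 1 applies to /d/ (between /u/ and /a/: immediately after a vowel) → [ð].
/a/ — between /d/ and /s/; rule 3 does not apply here → [a].
/s/ (word-final) fails the environment for rule 4, so it stays [s].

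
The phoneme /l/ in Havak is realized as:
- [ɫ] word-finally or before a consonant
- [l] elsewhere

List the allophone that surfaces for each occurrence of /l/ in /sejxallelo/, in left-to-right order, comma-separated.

Occurrence 1 (position 6): word-finally or before a consonant → [ɫ].
Occurrence 2 (position 7): no conditioning environment matches → elsewhere allophone [l].
Occurrence 3 (position 9): no conditioning environment matches → elsewhere allophone [l].

[ɫ], [l], [l]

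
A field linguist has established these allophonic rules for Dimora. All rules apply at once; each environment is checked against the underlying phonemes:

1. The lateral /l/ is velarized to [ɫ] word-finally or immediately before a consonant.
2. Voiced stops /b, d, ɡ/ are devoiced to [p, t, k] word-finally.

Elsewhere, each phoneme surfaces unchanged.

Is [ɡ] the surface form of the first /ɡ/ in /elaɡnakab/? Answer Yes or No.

/ɡ/ — between /a/ and /n/; rule 2 does not apply here → [ɡ].
The actual realization is [ɡ], which matches [ɡ].

Yes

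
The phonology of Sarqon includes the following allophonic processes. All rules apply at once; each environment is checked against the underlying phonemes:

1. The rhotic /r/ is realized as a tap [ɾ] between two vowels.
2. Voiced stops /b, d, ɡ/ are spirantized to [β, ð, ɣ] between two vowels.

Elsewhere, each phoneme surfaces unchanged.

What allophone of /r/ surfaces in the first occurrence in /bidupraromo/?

[r]

/r/ (between /p/ and /a/) fails the environment for rule 1, so it stays [r].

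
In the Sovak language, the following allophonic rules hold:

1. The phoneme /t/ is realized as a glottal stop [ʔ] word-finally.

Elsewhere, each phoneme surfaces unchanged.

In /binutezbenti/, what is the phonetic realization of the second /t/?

[t]

/t/ (between /n/ and /i/) fails the environment for rule 1, so it stays [t].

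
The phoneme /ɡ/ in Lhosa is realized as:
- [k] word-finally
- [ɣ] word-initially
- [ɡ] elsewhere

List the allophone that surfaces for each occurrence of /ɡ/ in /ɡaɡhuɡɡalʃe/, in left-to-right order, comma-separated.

Occurrence 1 (position 1): word-initially → [ɣ].
Occurrence 2 (position 3): no conditioning environment matches → elsewhere allophone [ɡ].
Occurrence 3 (position 6): no conditioning environment matches → elsewhere allophone [ɡ].
Occurrence 4 (position 7): no conditioning environment matches → elsewhere allophone [ɡ].

[ɣ], [ɡ], [ɡ], [ɡ]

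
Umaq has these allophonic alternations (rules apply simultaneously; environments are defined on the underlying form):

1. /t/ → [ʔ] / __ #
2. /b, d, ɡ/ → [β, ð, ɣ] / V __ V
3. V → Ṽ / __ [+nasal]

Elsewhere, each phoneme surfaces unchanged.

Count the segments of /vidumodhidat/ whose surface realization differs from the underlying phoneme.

Segments that undergo a rule: /d/ → [ð] (rule 2); /u/ → [ũ] (rule 3); /d/ → [ð] (rule 2); /t/ → [ʔ] (rule 1).
All other segments surface unchanged.

4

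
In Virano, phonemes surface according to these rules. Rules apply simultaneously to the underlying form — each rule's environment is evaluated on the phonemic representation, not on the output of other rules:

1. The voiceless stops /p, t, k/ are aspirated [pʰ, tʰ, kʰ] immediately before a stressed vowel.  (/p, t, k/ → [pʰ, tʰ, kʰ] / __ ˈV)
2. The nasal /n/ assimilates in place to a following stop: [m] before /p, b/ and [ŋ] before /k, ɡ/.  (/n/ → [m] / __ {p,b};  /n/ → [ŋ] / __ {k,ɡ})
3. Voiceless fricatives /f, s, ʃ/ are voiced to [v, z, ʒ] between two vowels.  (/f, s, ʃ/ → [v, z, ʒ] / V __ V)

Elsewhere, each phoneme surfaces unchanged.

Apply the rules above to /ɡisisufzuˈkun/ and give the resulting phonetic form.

/s/ (between /i/ and /i/) occurs between two vowels → [z] by rule 3.
/s/ — between /i/ and /u/, between two vowels — surfaces as [z] (rule 3).
/f/ (between /u/ and /z/) is in the target of rule 3 but the environment (between two vowels) is not met → [f].
/k/ (between /u/ and /u/): immediately before a stressed vowel, so rule 1 applies → [kʰ].
/n/ — word-final; rule 2 does not apply here → [n].

[ɡizizufzuˈkʰun]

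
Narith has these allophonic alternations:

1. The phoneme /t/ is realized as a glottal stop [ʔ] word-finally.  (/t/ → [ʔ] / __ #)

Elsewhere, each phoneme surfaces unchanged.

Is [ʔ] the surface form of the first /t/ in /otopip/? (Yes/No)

No

/t/ — between /o/ and /o/; rule 1 does not apply here → [t].
The actual realization is [t], not [ʔ].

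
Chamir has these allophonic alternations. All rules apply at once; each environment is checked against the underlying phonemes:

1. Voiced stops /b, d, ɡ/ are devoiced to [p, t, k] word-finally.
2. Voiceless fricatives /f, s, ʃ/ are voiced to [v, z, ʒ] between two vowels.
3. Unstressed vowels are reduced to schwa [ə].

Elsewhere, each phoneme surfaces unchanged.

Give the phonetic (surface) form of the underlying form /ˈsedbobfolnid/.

[ˈsedbəbfəlnət]

/s/ (word-initial) is in the target of rule 2 but the environment (between two vowels) is not met → [s].
/e/ (between /s/ and /d/) fails the environment for rule 3, so it stays [e].
/d/ (between /e/ and /b/) is in the target of rule 1 but the environment (word-finally) is not met → [d].
/b/ (between /d/ and /o/) is in the target of rule 1 but the environment (word-finally) is not met → [b].
/o/ (between /b/ and /b/): in an unstressed syllable, so rule 3 applies → [ə].
/b/ — between /o/ and /f/; rule 1 does not apply here → [b].
/f/ (between /b/ and /o/): rule 2 targets it, but not between two vowels → unchanged [f].
/o/ (between /f/ and /l/): in an unstressed syllable, so rule 3 applies → [ə].
/l/ — not in any rule's target class → [l].
/n/ (between /l/ and /i/) is unaffected → [n].
/i/ (between /n/ and /d/) occurs in an unstressed syllable → [ə] by rule 3.
/d/ meets the environment for rule 1 (word-finally) → [t].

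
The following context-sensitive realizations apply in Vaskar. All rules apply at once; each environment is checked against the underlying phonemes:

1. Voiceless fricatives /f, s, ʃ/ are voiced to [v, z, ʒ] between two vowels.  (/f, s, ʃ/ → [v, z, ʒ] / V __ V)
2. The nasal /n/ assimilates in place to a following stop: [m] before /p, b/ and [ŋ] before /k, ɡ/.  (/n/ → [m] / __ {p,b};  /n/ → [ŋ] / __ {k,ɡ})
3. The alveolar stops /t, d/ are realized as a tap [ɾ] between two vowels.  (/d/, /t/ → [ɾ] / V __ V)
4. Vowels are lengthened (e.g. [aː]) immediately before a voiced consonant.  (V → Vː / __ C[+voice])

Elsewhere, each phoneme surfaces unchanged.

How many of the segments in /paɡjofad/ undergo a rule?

Segments that undergo a rule: /a/ → [aː] (rule 4); /f/ → [v] (rule 1); /a/ → [aː] (rule 4).
All other segments surface unchanged.

3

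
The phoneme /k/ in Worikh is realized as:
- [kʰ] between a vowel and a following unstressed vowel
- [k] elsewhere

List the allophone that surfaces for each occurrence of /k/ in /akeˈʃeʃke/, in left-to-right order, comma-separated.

Occurrence 1 (position 2): between a vowel and a following unstressed vowel → [kʰ].
Occurrence 2 (position 7): no conditioning environment matches → elsewhere allophone [k].

[kʰ], [k]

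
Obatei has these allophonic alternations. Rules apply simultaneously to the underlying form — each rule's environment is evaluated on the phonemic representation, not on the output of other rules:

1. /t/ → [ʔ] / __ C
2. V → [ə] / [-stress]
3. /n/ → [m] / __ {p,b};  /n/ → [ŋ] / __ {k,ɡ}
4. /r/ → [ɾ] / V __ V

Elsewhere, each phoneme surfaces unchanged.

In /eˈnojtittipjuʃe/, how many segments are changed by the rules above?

6

Segments that undergo a rule: /e/ → [ə] (rule 2); /i/ → [ə] (rule 2); /t/ → [ʔ] (rule 1); /i/ → [ə] (rule 2); /u/ → [ə] (rule 2); /e/ → [ə] (rule 2).
All other segments surface unchanged.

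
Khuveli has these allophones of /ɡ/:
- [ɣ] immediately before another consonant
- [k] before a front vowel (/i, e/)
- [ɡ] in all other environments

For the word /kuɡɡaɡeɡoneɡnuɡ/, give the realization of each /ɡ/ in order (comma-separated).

Occurrence 1 (position 3): immediately before another consonant → [ɣ].
Occurrence 2 (position 4): no conditioning environment matches → elsewhere allophone [ɡ].
Occurrence 3 (position 6): before a front vowel (/i, e/) → [k].
Occurrence 4 (position 8): no conditioning environment matches → elsewhere allophone [ɡ].
Occurrence 5 (position 12): immediately before another consonant → [ɣ].
Occurrence 6 (position 15): no conditioning environment matches → elsewhere allophone [ɡ].

[ɣ], [ɡ], [k], [ɡ], [ɣ], [ɡ]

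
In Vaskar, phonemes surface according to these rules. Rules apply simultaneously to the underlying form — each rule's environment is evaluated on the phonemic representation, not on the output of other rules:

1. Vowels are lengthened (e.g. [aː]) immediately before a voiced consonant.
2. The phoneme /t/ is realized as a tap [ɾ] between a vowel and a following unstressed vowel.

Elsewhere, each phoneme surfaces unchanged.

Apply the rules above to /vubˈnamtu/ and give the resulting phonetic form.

/v/ (word-initial) is unaffected → [v].
/u/ meets the environment for rule 1 (before a voiced consonant) → [uː].
/b/ — not in any rule's target class → [b].
/n/ — not in any rule's target class → [n].
/a/ — between /n/ and /m/, before a voiced consonant — surfaces as [aː] (rule 1).
/m/ — not in any rule's target class → [m].
/t/ (between /m/ and /u/) fails the environment for rule 2, so it stays [t].
/u/ (word-final) is in the target of rule 1 but the environment (before a voiced consonant) is not met → [u].

[vuːbˈnaːmtu]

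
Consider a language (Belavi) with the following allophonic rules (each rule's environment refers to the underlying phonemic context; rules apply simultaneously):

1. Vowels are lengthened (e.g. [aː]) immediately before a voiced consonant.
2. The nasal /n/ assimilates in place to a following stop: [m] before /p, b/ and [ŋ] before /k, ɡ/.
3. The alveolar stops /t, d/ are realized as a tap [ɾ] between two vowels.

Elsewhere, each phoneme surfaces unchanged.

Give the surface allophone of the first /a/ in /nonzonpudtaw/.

/a/ (between /t/ and /w/): before a voiced consonant, so rule 1 applies → [aː].

[aː]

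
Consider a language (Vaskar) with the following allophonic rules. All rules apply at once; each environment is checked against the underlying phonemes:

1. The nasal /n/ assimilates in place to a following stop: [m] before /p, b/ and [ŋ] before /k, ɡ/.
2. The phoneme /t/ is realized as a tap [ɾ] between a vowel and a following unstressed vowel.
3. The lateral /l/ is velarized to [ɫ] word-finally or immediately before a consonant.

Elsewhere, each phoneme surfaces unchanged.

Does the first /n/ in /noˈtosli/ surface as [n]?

Yes

/n/ (word-initial) fails the environment for rule 1, so it stays [n].
The actual realization is [n], which matches [n].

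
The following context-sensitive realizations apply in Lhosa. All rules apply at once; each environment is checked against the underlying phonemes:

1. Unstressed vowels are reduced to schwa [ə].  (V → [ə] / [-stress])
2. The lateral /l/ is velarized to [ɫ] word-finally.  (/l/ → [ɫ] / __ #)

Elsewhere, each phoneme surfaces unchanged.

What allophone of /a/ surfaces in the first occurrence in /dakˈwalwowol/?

[ə]

Rule 1 applies to /a/ (between /d/ and /k/: in an unstressed syllable) → [ə].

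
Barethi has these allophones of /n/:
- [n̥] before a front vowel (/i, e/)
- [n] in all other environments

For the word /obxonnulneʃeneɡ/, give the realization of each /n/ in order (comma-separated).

Occurrence 1 (position 5): no conditioning environment matches → elsewhere allophone [n].
Occurrence 2 (position 6): no conditioning environment matches → elsewhere allophone [n].
Occurrence 3 (position 9): before a front vowel (/i, e/) → [n̥].
Occurrence 4 (position 13): before a front vowel (/i, e/) → [n̥].

[n], [n], [n̥], [n̥]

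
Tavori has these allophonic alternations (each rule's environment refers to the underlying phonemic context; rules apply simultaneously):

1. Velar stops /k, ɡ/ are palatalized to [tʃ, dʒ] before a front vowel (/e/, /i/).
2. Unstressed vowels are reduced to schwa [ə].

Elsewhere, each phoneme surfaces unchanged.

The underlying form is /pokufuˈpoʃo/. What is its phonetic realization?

[pəkəfəˈpoʃə]

/p/ — not in any rule's target class → [p].
/o/ (between /p/ and /k/): in an unstressed syllable, so rule 2 applies → [ə].
/k/ (between /o/ and /u/) fails the environment for rule 1, so it stays [k].
/u/ (between /k/ and /f/): in an unstressed syllable, so rule 2 applies → [ə].
/f/ — not in any rule's target class → [f].
/u/ (between /f/ and /p/) occurs in an unstressed syllable → [ə] by rule 2.
/p/ (between /u/ and /o/) is unaffected → [p].
/o/ — between /p/ and /ʃ/; rule 2 does not apply here → [o].
/ʃ/ stays [ʃ].
/o/ (word-final) occurs in an unstressed syllable → [ə] by rule 2.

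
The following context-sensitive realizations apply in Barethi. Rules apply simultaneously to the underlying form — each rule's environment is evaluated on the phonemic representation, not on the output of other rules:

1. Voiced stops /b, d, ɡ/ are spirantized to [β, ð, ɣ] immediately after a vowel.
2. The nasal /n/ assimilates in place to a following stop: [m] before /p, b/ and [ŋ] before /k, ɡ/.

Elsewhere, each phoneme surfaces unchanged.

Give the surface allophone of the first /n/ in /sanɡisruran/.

[ŋ]

/n/ meets the environment for rule 2 (before a labial or velar stop) → [ŋ].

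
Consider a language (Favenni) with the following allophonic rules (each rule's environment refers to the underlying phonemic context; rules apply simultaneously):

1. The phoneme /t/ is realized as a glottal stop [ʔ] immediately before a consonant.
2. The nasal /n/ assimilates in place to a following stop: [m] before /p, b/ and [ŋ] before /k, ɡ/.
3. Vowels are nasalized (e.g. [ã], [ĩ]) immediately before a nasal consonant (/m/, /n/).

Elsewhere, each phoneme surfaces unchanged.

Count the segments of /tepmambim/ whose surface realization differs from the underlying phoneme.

Segments that undergo a rule: /a/ → [ã] (rule 3); /i/ → [ĩ] (rule 3).
All other segments surface unchanged.

2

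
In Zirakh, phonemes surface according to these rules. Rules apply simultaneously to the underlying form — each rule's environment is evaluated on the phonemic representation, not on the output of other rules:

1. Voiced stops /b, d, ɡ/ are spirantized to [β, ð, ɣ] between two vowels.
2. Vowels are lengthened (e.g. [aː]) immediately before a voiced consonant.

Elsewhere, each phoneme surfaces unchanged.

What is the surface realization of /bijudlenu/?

[biːjuːdleːnu]

/b/ — word-initial; rule 1 does not apply here → [b].
/i/ meets the environment for rule 2 (before a voiced consonant) → [iː].
/u/ meets the environment for rule 2 (before a voiced consonant) → [uː].
/d/ (between /u/ and /l/) is in the target of rule 1 but the environment (between two vowels) is not met → [d].
/e/ meets the environment for rule 2 (before a voiced consonant) → [eː].
/u/ (word-final) fails the environment for rule 2, so it stays [u].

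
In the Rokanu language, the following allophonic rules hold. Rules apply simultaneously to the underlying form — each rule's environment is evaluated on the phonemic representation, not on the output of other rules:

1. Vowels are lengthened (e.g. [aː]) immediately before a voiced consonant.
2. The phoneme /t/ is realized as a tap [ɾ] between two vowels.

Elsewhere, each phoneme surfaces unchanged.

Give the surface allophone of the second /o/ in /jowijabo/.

/o/ (word-final) fails the environment for rule 1, so it stays [o].

[o]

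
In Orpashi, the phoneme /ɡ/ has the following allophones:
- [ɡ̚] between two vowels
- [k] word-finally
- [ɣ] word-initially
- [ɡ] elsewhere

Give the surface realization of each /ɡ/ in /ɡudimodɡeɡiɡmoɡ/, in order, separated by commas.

Occurrence 1 (position 1): word-initially → [ɣ].
Occurrence 2 (position 8): no conditioning environment matches → elsewhere allophone [ɡ].
Occurrence 3 (position 10): between two vowels → [ɡ̚].
Occurrence 4 (position 12): no conditioning environment matches → elsewhere allophone [ɡ].
Occurrence 5 (position 15): word-finally → [k].

[ɣ], [ɡ], [ɡ̚], [ɡ], [k]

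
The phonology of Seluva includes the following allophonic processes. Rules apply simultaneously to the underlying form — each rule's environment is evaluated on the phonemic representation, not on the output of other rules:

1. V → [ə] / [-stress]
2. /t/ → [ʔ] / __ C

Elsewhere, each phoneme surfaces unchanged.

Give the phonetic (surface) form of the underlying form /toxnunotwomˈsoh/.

/t/ (word-initial) is in the target of rule 2 but the environment (immediately before a consonant) is not met → [t].
/o/ (between /t/ and /x/) occurs in an unstressed syllable → [ə] by rule 1.
/x/ (between /o/ and /n/) is unaffected → [x].
/n/ stays [n].
/u/ meets the environment for rule 1 (in an unstressed syllable) → [ə].
/n/ — not in any rule's target class → [n].
/o/ — between /n/ and /t/, in an unstressed syllable — surfaces as [ə] (rule 1).
/t/ (between /o/ and /w/): immediately before a consonant, so rule 2 applies → [ʔ].
/w/ — not in any rule's target class → [w].
Rule 1 applies to /o/ (between /w/ and /m/: in an unstressed syllable) → [ə].
/m/ (between /o/ and /s/) is unaffected → [m].
/s/ (between /m/ and /o/) is unaffected → [s].
/o/ — between /s/ and /h/; rule 1 does not apply here → [o].
/h/ — not in any rule's target class → [h].

[təxnənəʔwəmˈsoh]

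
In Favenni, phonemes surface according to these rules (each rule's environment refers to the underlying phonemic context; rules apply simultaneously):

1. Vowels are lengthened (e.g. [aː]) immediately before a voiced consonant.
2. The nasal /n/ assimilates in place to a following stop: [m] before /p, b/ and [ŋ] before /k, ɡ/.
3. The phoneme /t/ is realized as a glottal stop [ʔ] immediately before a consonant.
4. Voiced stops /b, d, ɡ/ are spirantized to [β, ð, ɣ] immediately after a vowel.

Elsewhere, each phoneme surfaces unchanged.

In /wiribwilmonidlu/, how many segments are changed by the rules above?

7

Segments that undergo a rule: /i/ → [iː] (rule 1); /i/ → [iː] (rule 1); /b/ → [β] (rule 4); /i/ → [iː] (rule 1); /o/ → [oː] (rule 1); /i/ → [iː] (rule 1); /d/ → [ð] (rule 4).
All other segments surface unchanged.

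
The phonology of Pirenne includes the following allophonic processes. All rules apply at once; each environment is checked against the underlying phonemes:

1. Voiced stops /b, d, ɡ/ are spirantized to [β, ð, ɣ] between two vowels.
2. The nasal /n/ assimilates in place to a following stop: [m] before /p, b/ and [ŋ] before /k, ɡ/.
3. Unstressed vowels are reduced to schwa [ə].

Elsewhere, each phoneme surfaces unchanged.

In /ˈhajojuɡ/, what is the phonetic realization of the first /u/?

/u/ (between /j/ and /ɡ/) occurs in an unstressed syllable → [ə] by rule 3.

[ə]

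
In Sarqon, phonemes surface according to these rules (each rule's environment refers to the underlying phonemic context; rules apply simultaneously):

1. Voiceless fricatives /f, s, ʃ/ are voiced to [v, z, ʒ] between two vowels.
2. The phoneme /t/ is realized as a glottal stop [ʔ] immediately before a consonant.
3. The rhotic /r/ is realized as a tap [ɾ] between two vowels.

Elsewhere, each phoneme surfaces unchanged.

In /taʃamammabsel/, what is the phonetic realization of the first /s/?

[s]

/s/ — between /b/ and /e/; rule 1 does not apply here → [s].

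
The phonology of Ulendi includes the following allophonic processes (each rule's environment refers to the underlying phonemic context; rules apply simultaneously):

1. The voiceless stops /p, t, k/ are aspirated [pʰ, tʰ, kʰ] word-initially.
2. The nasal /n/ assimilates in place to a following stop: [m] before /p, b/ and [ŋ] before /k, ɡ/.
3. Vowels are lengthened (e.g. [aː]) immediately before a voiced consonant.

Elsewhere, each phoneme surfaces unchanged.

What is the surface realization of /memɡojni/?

[meːmɡoːjni]

/m/ (word-initial): no rule targets it → [m].
/e/ (between /m/ and /m/) occurs before a voiced consonant → [eː] by rule 3.
/m/ — not in any rule's target class → [m].
/ɡ/ (between /m/ and /o/): no rule targets it → [ɡ].
/o/ — between /ɡ/ and /j/, before a voiced consonant — surfaces as [oː] (rule 3).
/j/ stays [j].
/n/ (between /j/ and /i/): rule 2 targets it, but not before a labial or velar stop → unchanged [n].
/i/ — word-final; rule 3 does not apply here → [i].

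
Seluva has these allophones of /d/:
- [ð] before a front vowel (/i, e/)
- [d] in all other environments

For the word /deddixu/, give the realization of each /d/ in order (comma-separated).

[ð], [d], [ð]

Occurrence 1 (position 1): before a front vowel (/i, e/) → [ð].
Occurrence 2 (position 3): no conditioning environment matches → elsewhere allophone [d].
Occurrence 3 (position 4): before a front vowel (/i, e/) → [ð].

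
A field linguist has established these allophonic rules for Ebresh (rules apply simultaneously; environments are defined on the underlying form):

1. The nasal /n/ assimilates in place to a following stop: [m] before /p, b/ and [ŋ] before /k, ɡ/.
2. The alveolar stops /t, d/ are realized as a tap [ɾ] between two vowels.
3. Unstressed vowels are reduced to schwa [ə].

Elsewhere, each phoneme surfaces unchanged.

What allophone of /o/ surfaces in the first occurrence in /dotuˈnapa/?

/o/ (between /d/ and /t/): in an unstressed syllable, so rule 3 applies → [ə].

[ə]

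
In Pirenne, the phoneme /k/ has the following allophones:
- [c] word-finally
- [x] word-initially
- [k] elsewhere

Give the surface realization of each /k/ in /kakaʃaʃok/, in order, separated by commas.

Occurrence 1 (position 1): word-initially → [x].
Occurrence 2 (position 3): no conditioning environment matches → elsewhere allophone [k].
Occurrence 3 (position 9): word-finally → [c].

[x], [k], [c]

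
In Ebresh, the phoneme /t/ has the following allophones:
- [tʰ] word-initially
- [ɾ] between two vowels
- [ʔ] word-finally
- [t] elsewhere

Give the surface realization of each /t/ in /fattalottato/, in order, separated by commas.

Occurrence 1 (position 3): no conditioning environment matches → elsewhere allophone [t].
Occurrence 2 (position 4): no conditioning environment matches → elsewhere allophone [t].
Occurrence 3 (position 8): no conditioning environment matches → elsewhere allophone [t].
Occurrence 4 (position 9): no conditioning environment matches → elsewhere allophone [t].
Occurrence 5 (position 11): between two vowels → [ɾ].

[t], [t], [t], [t], [ɾ]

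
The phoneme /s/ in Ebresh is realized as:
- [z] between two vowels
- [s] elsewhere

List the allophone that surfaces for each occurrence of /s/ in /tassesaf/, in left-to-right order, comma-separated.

[s], [s], [z]

Occurrence 1 (position 3): no conditioning environment matches → elsewhere allophone [s].
Occurrence 2 (position 4): no conditioning environment matches → elsewhere allophone [s].
Occurrence 3 (position 6): between two vowels → [z].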